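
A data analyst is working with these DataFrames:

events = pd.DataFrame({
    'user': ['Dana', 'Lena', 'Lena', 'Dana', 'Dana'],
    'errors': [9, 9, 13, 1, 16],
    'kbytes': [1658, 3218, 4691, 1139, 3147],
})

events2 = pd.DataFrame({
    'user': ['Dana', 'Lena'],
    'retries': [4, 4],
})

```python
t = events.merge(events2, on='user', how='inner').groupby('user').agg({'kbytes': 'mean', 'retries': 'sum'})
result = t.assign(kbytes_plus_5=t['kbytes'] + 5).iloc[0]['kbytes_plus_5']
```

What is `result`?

merge on 'user' (how='inner') → 5 rows:
   user  errors  kbytes  retries
0  Dana       9    1658        4
1  Lena       9    3218        4
2  Lena      13    4691        4
3  Dana       1    1139        4
4  Dana      16    3147        4
group by user: mean(kbytes), sum(retries):
           kbytes  retries
user                      
Dana  1981.333333       12
Lena  3954.500000        8
add column kbytes_plus_5 = t['kbytes'] + 5:
           kbytes  retries  kbytes_plus_5
user                                     
Dana  1981.333333       12    1986.333333
Lena  3954.500000        8    3959.500000
Hence 1986.33333333.

1986.33333333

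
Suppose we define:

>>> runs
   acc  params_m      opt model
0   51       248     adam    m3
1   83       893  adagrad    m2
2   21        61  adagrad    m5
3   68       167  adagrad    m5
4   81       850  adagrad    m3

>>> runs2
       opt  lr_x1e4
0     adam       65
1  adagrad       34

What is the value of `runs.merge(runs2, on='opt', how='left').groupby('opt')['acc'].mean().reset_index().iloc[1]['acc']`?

merge on 'opt' (how='left') → 5 rows:
   acc  params_m      opt model  lr_x1e4
0   51       248     adam    m3       65
1   83       893  adagrad    m2       34
2   21        61  adagrad    m5       34
3   68       167  adagrad    m5       34
4   81       850  adagrad    m3       34
group by opt, mean of acc:
opt
adagrad    63.25
adam       51.00
Name: acc, dtype: float64
reset_index():
       opt    acc
0  adagrad  63.25
1     adam  51.00
The value at position 1, column 'acc' is 51.0.

51.0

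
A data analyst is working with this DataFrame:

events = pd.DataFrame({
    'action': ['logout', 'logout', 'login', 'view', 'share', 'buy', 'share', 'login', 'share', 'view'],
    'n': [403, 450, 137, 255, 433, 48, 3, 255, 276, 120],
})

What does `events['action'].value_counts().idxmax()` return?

value_counts of action:
action
share     3
logout    2
login     2
view      2
buy       1
Name: count, dtype: int64
The label with the largest value is share.

share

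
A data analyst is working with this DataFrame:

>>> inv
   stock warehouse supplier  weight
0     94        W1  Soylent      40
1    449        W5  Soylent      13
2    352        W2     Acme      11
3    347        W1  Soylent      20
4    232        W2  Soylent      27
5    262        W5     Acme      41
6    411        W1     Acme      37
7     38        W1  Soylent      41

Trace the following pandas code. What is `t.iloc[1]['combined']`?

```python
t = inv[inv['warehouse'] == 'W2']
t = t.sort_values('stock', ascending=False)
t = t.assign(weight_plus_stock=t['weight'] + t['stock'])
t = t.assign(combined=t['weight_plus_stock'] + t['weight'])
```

286

filter rows where warehouse == 'W2':
   stock warehouse supplier  weight
2    352        W2     Acme      11
4    232        W2  Soylent      27
sort by stock descending:
   stock warehouse supplier  weight
2    352        W2     Acme      11
4    232        W2  Soylent      27
add column weight_plus_stock = t['weight'] + t['stock']:
   stock warehouse supplier  weight  weight_plus_stock
2    352        W2     Acme      11                363
4    232        W2  Soylent      27                259
add column combined = t['weight_plus_stock'] + t['weight']:
   stock warehouse supplier  weight  weight_plus_stock  combined
2    352        W2     Acme      11                363       374
4    232        W2  Soylent      27                259       286
The value at position 1, column 'combined' is 286.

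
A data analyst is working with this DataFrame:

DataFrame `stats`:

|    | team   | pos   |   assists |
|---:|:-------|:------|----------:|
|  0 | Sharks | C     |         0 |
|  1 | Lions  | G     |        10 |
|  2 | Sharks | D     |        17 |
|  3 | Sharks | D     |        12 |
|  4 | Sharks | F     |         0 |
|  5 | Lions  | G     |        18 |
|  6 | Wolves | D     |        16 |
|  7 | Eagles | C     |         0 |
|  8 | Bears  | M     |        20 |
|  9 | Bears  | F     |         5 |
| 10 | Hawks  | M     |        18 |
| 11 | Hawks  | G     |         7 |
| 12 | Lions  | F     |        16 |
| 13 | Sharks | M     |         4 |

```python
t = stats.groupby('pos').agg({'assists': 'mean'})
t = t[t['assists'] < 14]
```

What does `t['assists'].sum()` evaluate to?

group by pos, mean of assists:
       assists
pos           
C     0.000000
D    15.000000
F     7.000000
G    11.666667
M    14.000000
filter rows where assists < 14:
       assists
pos           
C     0.000000
F     7.000000
G    11.666667
sum of column 'assists' → 18.6666666667

18.6666666667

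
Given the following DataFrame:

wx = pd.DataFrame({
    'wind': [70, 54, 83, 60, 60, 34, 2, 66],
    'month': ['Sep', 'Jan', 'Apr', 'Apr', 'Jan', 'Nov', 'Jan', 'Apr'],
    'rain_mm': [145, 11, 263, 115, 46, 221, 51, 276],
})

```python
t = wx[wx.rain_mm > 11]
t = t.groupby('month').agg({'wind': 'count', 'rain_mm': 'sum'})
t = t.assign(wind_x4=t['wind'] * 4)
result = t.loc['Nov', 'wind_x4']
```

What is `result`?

filter rows where rain_mm > 11:
   wind month  rain_mm
0    70   Sep      145
2    83   Apr      263
3    60   Apr      115
4    60   Jan       46
5    34   Nov      221
6     2   Jan       51
7    66   Apr      276
group by month: count(wind), sum(rain_mm):
       wind  rain_mm
month               
Apr       3      654
Jan       2       97
Nov       1      221
Sep       1      145
add column wind_x4 = t['wind'] * 4:
       wind  rain_mm  wind_x4
month                        
Apr       3      654       12
Jan       2       97        8
Nov       1      221        4
Sep       1      145        4
So loc['Nov', 'wind_x4'] = 4.

4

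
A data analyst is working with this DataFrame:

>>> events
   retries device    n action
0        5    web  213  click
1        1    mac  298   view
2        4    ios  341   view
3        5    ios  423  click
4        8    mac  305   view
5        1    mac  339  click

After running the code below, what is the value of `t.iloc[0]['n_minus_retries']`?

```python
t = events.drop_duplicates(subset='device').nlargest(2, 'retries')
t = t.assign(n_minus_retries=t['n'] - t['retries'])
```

drop duplicate device (keep=first):
   retries device    n action
0        5    web  213  click
1        1    mac  298   view
2        4    ios  341   view
take 2 rows with largest retries:
   retries device    n action
0        5    web  213  click
2        4    ios  341   view
add column n_minus_retries = t['n'] - t['retries']:
   retries device    n action  n_minus_retries
0        5    web  213  click              208
2        4    ios  341   view              337
So iloc[0]['n_minus_retries'] = 208.

208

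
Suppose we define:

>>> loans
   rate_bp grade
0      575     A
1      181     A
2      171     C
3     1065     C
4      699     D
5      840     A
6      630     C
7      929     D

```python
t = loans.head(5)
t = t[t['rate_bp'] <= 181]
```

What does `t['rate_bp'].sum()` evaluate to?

take first 5 rows:
   rate_bp grade
0      575     A
1      181     A
2      171     C
3     1065     C
4      699     D
filter rows where rate_bp <= 181:
   rate_bp grade
1      181     A
2      171     C
Reading off the sum of column 'rate_bp', we get 352.

352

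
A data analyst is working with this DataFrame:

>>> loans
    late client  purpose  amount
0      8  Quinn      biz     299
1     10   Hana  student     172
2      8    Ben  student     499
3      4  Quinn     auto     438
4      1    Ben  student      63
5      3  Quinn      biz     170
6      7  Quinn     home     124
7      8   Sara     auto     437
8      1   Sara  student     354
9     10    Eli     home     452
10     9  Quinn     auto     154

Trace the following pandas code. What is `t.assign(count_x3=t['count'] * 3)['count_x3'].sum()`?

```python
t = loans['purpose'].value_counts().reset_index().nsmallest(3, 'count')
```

21

value_counts of purpose:
purpose
student    4
auto       3
biz        2
home       2
Name: count, dtype: int64
reset_index():
   purpose  count
0  student      4
1     auto      3
2      biz      2
3     home      2
take 3 rows with smallest count:
  purpose  count
2     biz      2
3    home      2
1    auto      3
add column count_x3 = t['count'] * 3:
  purpose  count  count_x3
2     biz      2         6
3    home      2         6
1    auto      3         9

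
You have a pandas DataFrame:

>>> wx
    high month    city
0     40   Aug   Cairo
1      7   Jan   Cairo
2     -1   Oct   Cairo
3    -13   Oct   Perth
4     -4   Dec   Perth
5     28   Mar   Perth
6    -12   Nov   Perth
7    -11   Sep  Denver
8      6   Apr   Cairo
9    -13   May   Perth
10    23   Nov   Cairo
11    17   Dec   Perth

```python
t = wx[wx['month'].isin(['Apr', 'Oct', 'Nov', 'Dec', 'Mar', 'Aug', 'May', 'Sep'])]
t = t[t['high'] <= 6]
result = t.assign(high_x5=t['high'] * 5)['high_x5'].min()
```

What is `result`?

-65

filter rows where month in ['Apr', 'Oct', 'Nov', 'Dec', 'Mar', 'Aug', 'May', 'Sep']:
    high month    city
0     40   Aug   Cairo
2     -1   Oct   Cairo
3    -13   Oct   Perth
4     -4   Dec   Perth
5     28   Mar   Perth
6    -12   Nov   Perth
7    -11   Sep  Denver
8      6   Apr   Cairo
9    -13   May   Perth
10    23   Nov   Cairo
11    17   Dec   Perth
filter rows where high <= 6:
   high month    city
2    -1   Oct   Cairo
3   -13   Oct   Perth
4    -4   Dec   Perth
6   -12   Nov   Perth
7   -11   Sep  Denver
8     6   Apr   Cairo
9   -13   May   Perth
add column high_x5 = t['high'] * 5:
   high month    city  high_x5
2    -1   Oct   Cairo       -5
3   -13   Oct   Perth      -65
4    -4   Dec   Perth      -20
6   -12   Nov   Perth      -60
7   -11   Sep  Denver      -55
8     6   Apr   Cairo       30
9   -13   May   Perth      -65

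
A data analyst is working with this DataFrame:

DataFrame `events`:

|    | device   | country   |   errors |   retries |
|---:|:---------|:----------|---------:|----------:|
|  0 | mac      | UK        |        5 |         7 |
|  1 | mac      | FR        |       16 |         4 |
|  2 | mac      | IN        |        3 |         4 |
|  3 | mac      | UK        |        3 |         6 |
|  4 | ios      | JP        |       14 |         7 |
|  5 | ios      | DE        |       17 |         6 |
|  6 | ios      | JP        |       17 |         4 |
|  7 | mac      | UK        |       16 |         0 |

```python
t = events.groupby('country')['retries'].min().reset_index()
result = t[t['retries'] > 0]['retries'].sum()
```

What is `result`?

18

group by country, min of retries:
country
DE    6
FR    4
IN    4
JP    4
UK    0
Name: retries, dtype: int64
reset_index():
  country  retries
0      DE        6
1      FR        4
2      IN        4
3      JP        4
4      UK        0
filter rows where retries > 0:
  country  retries
0      DE        6
1      FR        4
2      IN        4
3      JP        4
So sum() = 18.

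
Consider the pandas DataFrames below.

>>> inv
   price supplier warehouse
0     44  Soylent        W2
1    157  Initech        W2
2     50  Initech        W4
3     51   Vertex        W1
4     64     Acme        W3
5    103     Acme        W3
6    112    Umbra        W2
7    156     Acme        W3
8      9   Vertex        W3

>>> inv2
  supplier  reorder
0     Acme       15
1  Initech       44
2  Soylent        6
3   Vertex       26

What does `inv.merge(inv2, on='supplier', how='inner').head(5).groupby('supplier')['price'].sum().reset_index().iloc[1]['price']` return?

207

merge on 'supplier' (how='inner') → 8 rows:
   price supplier warehouse  reorder
0     44  Soylent        W2        6
1    157  Initech        W2       44
2     50  Initech        W4       44
3     51   Vertex        W1       26
4     64     Acme        W3       15
5    103     Acme        W3       15
6    156     Acme        W3       15
7      9   Vertex        W3       26
take first 5 rows:
   price supplier warehouse  reorder
0     44  Soylent        W2        6
1    157  Initech        W2       44
2     50  Initech        W4       44
3     51   Vertex        W1       26
4     64     Acme        W3       15
group by supplier, sum of price:
supplier
Acme        64
Initech    207
Soylent     44
Vertex      51
Name: price, dtype: int64
reset_index():
  supplier  price
0     Acme     64
1  Initech    207
2  Soylent     44
3   Vertex     51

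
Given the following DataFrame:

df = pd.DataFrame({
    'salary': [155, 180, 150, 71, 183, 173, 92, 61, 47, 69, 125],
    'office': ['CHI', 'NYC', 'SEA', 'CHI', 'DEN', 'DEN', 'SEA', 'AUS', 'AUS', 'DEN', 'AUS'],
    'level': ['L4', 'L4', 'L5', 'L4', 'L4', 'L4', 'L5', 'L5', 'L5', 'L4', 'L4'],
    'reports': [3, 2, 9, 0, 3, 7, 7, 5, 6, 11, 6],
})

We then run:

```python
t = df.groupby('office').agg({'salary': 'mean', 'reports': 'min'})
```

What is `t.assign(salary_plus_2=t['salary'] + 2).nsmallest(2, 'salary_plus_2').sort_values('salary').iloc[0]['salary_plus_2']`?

79.6666666667

group by office: mean(salary), min(reports):
            salary  reports
office                     
AUS      77.666667        5
CHI     113.000000        0
DEN     141.666667        3
NYC     180.000000        2
SEA     121.000000        7
add column salary_plus_2 = t['salary'] + 2:
            salary  reports  salary_plus_2
office                                    
AUS      77.666667        5      79.666667
CHI     113.000000        0     115.000000
DEN     141.666667        3     143.666667
NYC     180.000000        2     182.000000
SEA     121.000000        7     123.000000
take 2 rows with smallest salary_plus_2:
            salary  reports  salary_plus_2
office                                    
AUS      77.666667        5      79.666667
CHI     113.000000        0     115.000000
sort by salary:
            salary  reports  salary_plus_2
office                                    
AUS      77.666667        5      79.666667
CHI     113.000000        0     115.000000
So iloc[0]['salary_plus_2'] = 79.6666666667.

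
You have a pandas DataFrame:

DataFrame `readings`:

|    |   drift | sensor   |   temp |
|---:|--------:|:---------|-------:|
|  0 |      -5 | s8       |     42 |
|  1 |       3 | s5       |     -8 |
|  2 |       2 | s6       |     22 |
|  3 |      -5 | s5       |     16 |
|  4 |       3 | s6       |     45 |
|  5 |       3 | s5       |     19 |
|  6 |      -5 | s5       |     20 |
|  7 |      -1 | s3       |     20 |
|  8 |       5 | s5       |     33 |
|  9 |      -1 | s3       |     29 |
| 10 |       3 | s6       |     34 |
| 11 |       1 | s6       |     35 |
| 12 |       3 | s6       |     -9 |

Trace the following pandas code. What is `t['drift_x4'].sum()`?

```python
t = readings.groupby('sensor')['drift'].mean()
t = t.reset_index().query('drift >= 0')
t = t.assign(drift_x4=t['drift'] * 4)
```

10.4

group by sensor, mean of drift:
sensor
s3   -1.0
s5    0.2
s6    2.4
s8   -5.0
Name: drift, dtype: float64
reset_index():
  sensor  drift
0     s3   -1.0
1     s5    0.2
2     s6    2.4
3     s8   -5.0
filter rows where drift >= 0:
  sensor  drift
1     s5    0.2
2     s6    2.4
add column drift_x4 = t['drift'] * 4:
  sensor  drift  drift_x4
1     s5    0.2       0.8
2     s6    2.4       9.6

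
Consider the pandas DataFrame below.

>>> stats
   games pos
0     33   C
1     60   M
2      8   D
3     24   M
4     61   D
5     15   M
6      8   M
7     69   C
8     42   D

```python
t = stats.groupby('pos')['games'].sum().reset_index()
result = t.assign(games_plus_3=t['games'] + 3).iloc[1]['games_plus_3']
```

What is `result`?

114

group by pos, sum of games:
pos
C    102
D    111
M    107
Name: games, dtype: int64
reset_index():
  pos  games
0   C    102
1   D    111
2   M    107
add column games_plus_3 = t['games'] + 3:
  pos  games  games_plus_3
0   C    102           105
1   D    111           114
2   M    107           110
Then the value at position 1, column 'games_plus_3': 114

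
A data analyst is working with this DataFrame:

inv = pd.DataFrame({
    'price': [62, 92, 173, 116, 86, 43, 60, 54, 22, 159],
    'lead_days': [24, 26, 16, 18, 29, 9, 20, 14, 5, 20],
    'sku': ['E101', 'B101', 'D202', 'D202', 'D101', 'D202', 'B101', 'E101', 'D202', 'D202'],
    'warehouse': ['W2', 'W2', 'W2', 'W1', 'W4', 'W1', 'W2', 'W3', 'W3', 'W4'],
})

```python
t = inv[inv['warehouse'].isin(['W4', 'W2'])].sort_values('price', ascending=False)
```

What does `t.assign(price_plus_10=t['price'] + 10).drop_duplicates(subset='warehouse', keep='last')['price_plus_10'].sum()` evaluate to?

166

filter rows where warehouse in ['W4', 'W2']:
   price  lead_days   sku warehouse
0     62         24  E101        W2
1     92         26  B101        W2
2    173         16  D202        W2
4     86         29  D101        W4
6     60         20  B101        W2
9    159         20  D202        W4
sort by price descending:
   price  lead_days   sku warehouse
2    173         16  D202        W2
9    159         20  D202        W4
1     92         26  B101        W2
4     86         29  D101        W4
0     62         24  E101        W2
6     60         20  B101        W2
add column price_plus_10 = t['price'] + 10:
   price  lead_days   sku warehouse  price_plus_10
2    173         16  D202        W2            183
9    159         20  D202        W4            169
1     92         26  B101        W2            102
4     86         29  D101        W4             96
0     62         24  E101        W2             72
6     60         20  B101        W2             70
drop duplicate warehouse (keep=last):
   price  lead_days   sku warehouse  price_plus_10
4     86         29  D101        W4             96
6     60         20  B101        W2             70
Taking the sum of column 'price_plus_10' gives 166.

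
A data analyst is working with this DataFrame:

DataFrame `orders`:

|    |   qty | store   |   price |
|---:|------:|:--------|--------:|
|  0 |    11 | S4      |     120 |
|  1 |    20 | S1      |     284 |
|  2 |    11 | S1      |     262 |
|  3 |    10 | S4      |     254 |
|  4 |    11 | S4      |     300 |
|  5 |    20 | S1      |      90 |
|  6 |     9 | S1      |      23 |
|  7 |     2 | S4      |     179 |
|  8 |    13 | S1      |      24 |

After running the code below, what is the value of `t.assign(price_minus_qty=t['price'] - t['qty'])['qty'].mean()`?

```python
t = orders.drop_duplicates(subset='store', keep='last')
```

7.5

drop duplicate store (keep=last):
   qty store  price
7    2    S4    179
8   13    S1     24
add column price_minus_qty = t['price'] - t['qty']:
   qty store  price  price_minus_qty
7    2    S4    179              177
8   13    S1     24               11
Hence 7.5.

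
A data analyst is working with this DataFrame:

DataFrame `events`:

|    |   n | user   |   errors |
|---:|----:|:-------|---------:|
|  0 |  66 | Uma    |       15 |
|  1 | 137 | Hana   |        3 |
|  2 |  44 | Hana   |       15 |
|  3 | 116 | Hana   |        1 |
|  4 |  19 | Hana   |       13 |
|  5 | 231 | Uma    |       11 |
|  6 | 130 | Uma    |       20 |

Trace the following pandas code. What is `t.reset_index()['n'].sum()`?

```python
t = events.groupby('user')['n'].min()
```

group by user, min of n:
user
Hana    19
Uma     66
Name: n, dtype: int64
reset_index():
   user   n
0  Hana  19
1   Uma  66

85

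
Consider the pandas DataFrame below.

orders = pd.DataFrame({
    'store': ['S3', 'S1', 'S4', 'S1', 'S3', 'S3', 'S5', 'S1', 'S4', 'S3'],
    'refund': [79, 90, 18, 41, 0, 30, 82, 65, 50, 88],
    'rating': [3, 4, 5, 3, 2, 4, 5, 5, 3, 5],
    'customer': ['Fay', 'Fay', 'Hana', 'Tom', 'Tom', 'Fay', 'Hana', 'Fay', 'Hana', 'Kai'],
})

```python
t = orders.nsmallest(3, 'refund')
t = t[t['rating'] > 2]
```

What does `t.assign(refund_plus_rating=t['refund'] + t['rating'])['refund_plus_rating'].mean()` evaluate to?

take 3 rows with smallest refund:
  store  refund  rating customer
4    S3       0       2      Tom
2    S4      18       5     Hana
5    S3      30       4      Fay
filter rows where rating > 2:
  store  refund  rating customer
2    S4      18       5     Hana
5    S3      30       4      Fay
add column refund_plus_rating = t['refund'] + t['rating']:
  store  refund  rating customer  refund_plus_rating
2    S4      18       5     Hana                  23
5    S3      30       4      Fay                  34
So mean() = 28.5.

28.5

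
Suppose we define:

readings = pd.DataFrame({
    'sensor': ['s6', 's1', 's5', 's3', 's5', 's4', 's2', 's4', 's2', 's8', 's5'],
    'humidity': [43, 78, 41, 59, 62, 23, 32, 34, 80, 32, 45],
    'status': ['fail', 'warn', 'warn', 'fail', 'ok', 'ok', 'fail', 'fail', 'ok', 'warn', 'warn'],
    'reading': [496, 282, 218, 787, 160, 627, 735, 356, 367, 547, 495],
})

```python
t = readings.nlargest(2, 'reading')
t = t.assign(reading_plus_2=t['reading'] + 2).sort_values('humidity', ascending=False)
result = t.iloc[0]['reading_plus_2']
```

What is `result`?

789

take 2 rows with largest reading:
  sensor  humidity status  reading
3     s3        59   fail      787
6     s2        32   fail      735
add column reading_plus_2 = t['reading'] + 2:
  sensor  humidity status  reading  reading_plus_2
3     s3        59   fail      787             789
6     s2        32   fail      735             737
sort by humidity descending:
  sensor  humidity status  reading  reading_plus_2
3     s3        59   fail      787             789
6     s2        32   fail      735             737
The value at position 0, column 'reading_plus_2' is 789.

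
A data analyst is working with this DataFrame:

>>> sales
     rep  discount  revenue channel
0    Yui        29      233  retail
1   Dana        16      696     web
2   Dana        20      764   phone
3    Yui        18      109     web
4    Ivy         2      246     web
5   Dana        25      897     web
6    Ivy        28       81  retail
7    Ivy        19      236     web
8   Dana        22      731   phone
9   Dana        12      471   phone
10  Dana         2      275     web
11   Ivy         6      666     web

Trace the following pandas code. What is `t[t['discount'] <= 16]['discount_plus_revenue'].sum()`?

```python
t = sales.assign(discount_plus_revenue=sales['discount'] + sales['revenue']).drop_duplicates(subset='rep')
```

960

add column discount_plus_revenue = sales['discount'] + sales['revenue']:
     rep  discount  revenue channel  discount_plus_revenue
0    Yui        29      233  retail                    262
1   Dana        16      696     web                    712
2   Dana        20      764   phone                    784
3    Yui        18      109     web                    127
4    Ivy         2      246     web                    248
5   Dana        25      897     web                    922
6    Ivy        28       81  retail                    109
7    Ivy        19      236     web                    255
8   Dana        22      731   phone                    753
9   Dana        12      471   phone                    483
10  Dana         2      275     web                    277
11   Ivy         6      666     web                    672
drop duplicate rep (keep=first):
    rep  discount  revenue channel  discount_plus_revenue
0   Yui        29      233  retail                    262
1  Dana        16      696     web                    712
4   Ivy         2      246     web                    248
filter rows where discount <= 16:
    rep  discount  revenue channel  discount_plus_revenue
1  Dana        16      696     web                    712
4   Ivy         2      246     web                    248
sum of column 'discount_plus_revenue' → 960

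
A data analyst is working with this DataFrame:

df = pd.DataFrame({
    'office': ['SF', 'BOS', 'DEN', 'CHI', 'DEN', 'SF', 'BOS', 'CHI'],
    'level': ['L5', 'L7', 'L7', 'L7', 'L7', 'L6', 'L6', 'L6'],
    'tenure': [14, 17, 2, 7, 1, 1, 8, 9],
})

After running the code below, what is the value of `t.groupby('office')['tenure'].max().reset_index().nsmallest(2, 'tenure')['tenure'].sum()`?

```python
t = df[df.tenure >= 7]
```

23

filter rows where tenure >= 7:
  office level  tenure
0     SF    L5      14
1    BOS    L7      17
3    CHI    L7       7
6    BOS    L6       8
7    CHI    L6       9
group by office, max of tenure:
office
BOS    17
CHI     9
SF     14
Name: tenure, dtype: int64
reset_index():
  office  tenure
0    BOS      17
1    CHI       9
2     SF      14
take 2 rows with smallest tenure:
  office  tenure
1    CHI       9
2     SF      14
The sum of column 'tenure' is 23.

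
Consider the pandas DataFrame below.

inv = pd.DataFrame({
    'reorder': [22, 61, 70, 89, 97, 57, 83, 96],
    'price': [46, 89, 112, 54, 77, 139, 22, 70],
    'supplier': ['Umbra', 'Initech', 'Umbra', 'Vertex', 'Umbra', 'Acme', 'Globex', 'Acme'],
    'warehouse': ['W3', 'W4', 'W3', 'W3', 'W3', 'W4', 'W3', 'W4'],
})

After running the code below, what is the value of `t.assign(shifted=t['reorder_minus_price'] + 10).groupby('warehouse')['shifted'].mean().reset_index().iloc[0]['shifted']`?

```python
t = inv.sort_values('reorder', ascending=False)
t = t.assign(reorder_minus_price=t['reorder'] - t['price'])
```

sort by reorder descending:
   reorder  price supplier warehouse
4       97     77    Umbra        W3
7       96     70     Acme        W4
3       89     54   Vertex        W3
6       83     22   Globex        W3
2       70    112    Umbra        W3
1       61     89  Initech        W4
5       57    139     Acme        W4
0       22     46    Umbra        W3
add column reorder_minus_price = t['reorder'] - t['price']:
   reorder  price supplier warehouse  reorder_minus_price
4       97     77    Umbra        W3                   20
7       96     70     Acme        W4                   26
3       89     54   Vertex        W3                   35
6       83     22   Globex        W3                   61
2       70    112    Umbra        W3                  -42
1       61     89  Initech        W4                  -28
5       57    139     Acme        W4                  -82
0       22     46    Umbra        W3                  -24
add column shifted = t['reorder_minus_price'] + 10:
   reorder  price supplier warehouse  reorder_minus_price  shifted
4       97     77    Umbra        W3                   20       30
7       96     70     Acme        W4                   26       36
3       89     54   Vertex        W3                   35       45
6       83     22   Globex        W3                   61       71
2       70    112    Umbra        W3                  -42      -32
1       61     89  Initech        W4                  -28      -18
5       57    139     Acme        W4                  -82      -72
0       22     46    Umbra        W3                  -24      -14
group by warehouse, mean of shifted:
warehouse
W3    20.0
W4   -18.0
Name: shifted, dtype: float64
reset_index():
  warehouse  shifted
0        W3     20.0
1        W4    -18.0
Reading off the value at position 0, column 'shifted', we get 20.0.

20.0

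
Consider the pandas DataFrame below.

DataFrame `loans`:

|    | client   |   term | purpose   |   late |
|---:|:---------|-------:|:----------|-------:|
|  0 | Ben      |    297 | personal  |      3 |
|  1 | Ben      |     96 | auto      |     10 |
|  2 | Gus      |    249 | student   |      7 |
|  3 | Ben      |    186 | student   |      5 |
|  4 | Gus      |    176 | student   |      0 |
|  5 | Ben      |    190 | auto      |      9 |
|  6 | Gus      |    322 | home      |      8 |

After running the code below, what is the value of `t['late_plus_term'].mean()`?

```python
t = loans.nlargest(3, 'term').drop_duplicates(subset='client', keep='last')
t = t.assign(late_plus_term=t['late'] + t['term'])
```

278.0

take 3 rows with largest term:
  client  term   purpose  late
6    Gus   322      home     8
0    Ben   297  personal     3
2    Gus   249   student     7
drop duplicate client (keep=last):
  client  term   purpose  late
0    Ben   297  personal     3
2    Gus   249   student     7
add column late_plus_term = t['late'] + t['term']:
  client  term   purpose  late  late_plus_term
0    Ben   297  personal     3             300
2    Gus   249   student     7             256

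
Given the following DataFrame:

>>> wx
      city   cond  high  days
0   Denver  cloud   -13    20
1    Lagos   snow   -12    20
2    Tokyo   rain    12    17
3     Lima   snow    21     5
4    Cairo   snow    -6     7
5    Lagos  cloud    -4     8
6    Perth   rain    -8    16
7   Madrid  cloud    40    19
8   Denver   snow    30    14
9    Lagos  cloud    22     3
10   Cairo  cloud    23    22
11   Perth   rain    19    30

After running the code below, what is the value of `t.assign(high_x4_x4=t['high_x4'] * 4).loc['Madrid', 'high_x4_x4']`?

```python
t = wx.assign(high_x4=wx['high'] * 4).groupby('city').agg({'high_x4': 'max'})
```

add column high_x4 = wx['high'] * 4:
      city   cond  high  days  high_x4
0   Denver  cloud   -13    20      -52
1    Lagos   snow   -12    20      -48
2    Tokyo   rain    12    17       48
3     Lima   snow    21     5       84
4    Cairo   snow    -6     7      -24
5    Lagos  cloud    -4     8      -16
6    Perth   rain    -8    16      -32
7   Madrid  cloud    40    19      160
8   Denver   snow    30    14      120
9    Lagos  cloud    22     3       88
10   Cairo  cloud    23    22       92
11   Perth   rain    19    30       76
group by city, max of high_x4:
        high_x4
city           
Cairo        92
Denver      120
Lagos        88
Lima         84
Madrid      160
Perth        76
Tokyo        48
add column high_x4_x4 = t['high_x4'] * 4:
        high_x4  high_x4_x4
city                       
Cairo        92         368
Denver      120         480
Lagos        88         352
Lima         84         336
Madrid      160         640
Perth        76         304
Tokyo        48         192
Taking the value at row 'Madrid', column 'high_x4_x4' gives 640.

640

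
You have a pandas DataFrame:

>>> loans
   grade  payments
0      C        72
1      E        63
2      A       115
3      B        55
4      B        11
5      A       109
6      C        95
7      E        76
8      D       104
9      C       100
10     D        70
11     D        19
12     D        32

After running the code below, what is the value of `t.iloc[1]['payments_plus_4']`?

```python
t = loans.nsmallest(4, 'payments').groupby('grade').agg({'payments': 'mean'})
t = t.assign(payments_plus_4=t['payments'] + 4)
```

29.5

take 4 rows with smallest payments:
   grade  payments
4      B        11
11     D        19
12     D        32
3      B        55
group by grade, mean of payments:
       payments
grade          
B          33.0
D          25.5
add column payments_plus_4 = t['payments'] + 4:
       payments  payments_plus_4
grade                           
B          33.0             37.0
D          25.5             29.5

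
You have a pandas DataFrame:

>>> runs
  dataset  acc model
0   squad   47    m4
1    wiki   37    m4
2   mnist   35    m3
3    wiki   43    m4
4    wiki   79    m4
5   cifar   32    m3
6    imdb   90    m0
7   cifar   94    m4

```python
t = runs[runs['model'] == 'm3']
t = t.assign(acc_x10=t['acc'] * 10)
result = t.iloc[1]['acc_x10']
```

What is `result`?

320

filter rows where model == 'm3':
  dataset  acc model
2   mnist   35    m3
5   cifar   32    m3
add column acc_x10 = t['acc'] * 10:
  dataset  acc model  acc_x10
2   mnist   35    m3      350
5   cifar   32    m3      320
Finally, value at position 1, column 'acc_x10' = 320.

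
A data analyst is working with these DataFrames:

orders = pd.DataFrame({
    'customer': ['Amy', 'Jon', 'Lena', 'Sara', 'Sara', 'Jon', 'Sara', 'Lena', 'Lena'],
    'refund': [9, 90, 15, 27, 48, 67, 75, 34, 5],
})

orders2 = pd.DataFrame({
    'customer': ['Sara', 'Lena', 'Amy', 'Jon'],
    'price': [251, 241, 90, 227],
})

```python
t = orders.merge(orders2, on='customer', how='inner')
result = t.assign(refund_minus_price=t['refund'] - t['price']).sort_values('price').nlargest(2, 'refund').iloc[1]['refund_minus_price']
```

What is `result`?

merge on 'customer' (how='inner') → 9 rows:
  customer  refund  price
0      Amy       9     90
1      Jon      90    227
2     Lena      15    241
3     Sara      27    251
4     Sara      48    251
5      Jon      67    227
6     Sara      75    251
7     Lena      34    241
8     Lena       5    241
add column refund_minus_price = t['refund'] - t['price']:
  customer  refund  price  refund_minus_price
0      Amy       9     90                 -81
1      Jon      90    227                -137
2     Lena      15    241                -226
3     Sara      27    251                -224
4     Sara      48    251                -203
5      Jon      67    227                -160
6     Sara      75    251                -176
7     Lena      34    241                -207
8     Lena       5    241                -236
sort by price:
  customer  refund  price  refund_minus_price
0      Amy       9     90                 -81
1      Jon      90    227                -137
5      Jon      67    227                -160
2     Lena      15    241                -226
7     Lena      34    241                -207
8     Lena       5    241                -236
3     Sara      27    251                -224
4     Sara      48    251                -203
6     Sara      75    251                -176
take 2 rows with largest refund:
  customer  refund  price  refund_minus_price
1      Jon      90    227                -137
6     Sara      75    251                -176
Taking the value at position 1, column 'refund_minus_price' gives -176.

-176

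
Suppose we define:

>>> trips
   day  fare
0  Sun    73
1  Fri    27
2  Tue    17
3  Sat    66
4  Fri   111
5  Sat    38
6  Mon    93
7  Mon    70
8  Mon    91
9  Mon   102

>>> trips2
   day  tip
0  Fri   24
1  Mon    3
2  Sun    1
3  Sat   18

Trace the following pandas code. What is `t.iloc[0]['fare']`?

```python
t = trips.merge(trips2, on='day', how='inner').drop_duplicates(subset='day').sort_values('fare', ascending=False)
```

merge on 'day' (how='inner') → 9 rows:
   day  fare  tip
0  Sun    73    1
1  Fri    27   24
2  Sat    66   18
3  Fri   111   24
4  Sat    38   18
5  Mon    93    3
6  Mon    70    3
7  Mon    91    3
8  Mon   102    3
drop duplicate day (keep=first):
   day  fare  tip
0  Sun    73    1
1  Fri    27   24
2  Sat    66   18
5  Mon    93    3
sort by fare descending:
   day  fare  tip
5  Mon    93    3
0  Sun    73    1
2  Sat    66   18
1  Fri    27   24
Then the value at position 0, column 'fare': 93

93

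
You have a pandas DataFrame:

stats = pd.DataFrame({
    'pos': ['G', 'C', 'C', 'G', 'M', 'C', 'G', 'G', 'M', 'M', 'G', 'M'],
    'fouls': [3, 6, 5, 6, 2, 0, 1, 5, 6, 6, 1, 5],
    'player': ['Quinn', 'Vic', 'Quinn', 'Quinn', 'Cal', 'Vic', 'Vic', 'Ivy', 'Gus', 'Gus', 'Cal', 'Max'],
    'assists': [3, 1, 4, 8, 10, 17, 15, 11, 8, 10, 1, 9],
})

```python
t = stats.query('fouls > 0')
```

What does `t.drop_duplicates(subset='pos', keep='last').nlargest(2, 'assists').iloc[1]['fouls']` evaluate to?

filter rows where fouls > 0:
   pos  fouls player  assists
0    G      3  Quinn        3
1    C      6    Vic        1
2    C      5  Quinn        4
3    G      6  Quinn        8
4    M      2    Cal       10
6    G      1    Vic       15
7    G      5    Ivy       11
8    M      6    Gus        8
9    M      6    Gus       10
10   G      1    Cal        1
11   M      5    Max        9
drop duplicate pos (keep=last):
   pos  fouls player  assists
2    C      5  Quinn        4
10   G      1    Cal        1
11   M      5    Max        9
take 2 rows with largest assists:
   pos  fouls player  assists
11   M      5    Max        9
2    C      5  Quinn        4
Reading off the value at position 1, column 'fouls', we get 5.

5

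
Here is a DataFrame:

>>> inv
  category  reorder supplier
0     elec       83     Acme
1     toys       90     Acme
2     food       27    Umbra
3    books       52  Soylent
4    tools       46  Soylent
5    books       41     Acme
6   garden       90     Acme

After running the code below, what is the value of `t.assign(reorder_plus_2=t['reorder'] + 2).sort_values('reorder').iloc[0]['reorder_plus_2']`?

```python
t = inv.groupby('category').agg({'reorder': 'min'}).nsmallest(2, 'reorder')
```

29

group by category, min of reorder:
          reorder
category         
books          41
elec           83
food           27
garden         90
tools          46
toys           90
take 2 rows with smallest reorder:
          reorder
category         
food           27
books          41
add column reorder_plus_2 = t['reorder'] + 2:
          reorder  reorder_plus_2
category                         
food           27              29
books          41              43
sort by reorder:
          reorder  reorder_plus_2
category                         
food           27              29
books          41              43
Reading off the value at position 0, column 'reorder_plus_2', we get 29.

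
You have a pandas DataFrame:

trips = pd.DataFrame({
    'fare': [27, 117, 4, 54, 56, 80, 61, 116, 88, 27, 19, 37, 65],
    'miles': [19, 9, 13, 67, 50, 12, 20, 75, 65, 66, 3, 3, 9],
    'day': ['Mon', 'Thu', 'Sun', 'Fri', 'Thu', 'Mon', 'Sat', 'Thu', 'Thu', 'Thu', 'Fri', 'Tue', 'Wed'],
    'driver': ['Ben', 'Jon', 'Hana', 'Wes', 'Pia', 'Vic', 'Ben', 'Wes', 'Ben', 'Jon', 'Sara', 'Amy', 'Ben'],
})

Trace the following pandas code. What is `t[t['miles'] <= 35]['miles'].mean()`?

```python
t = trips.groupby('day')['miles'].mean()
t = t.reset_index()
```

group by day, mean of miles:
day
Fri    35.0
Mon    15.5
Sat    20.0
Sun    13.0
Thu    53.0
Tue     3.0
Wed     9.0
Name: miles, dtype: float64
reset_index():
   day  miles
0  Fri   35.0
1  Mon   15.5
2  Sat   20.0
3  Sun   13.0
4  Thu   53.0
5  Tue    3.0
6  Wed    9.0
filter rows where miles <= 35:
   day  miles
0  Fri   35.0
1  Mon   15.5
2  Sat   20.0
3  Sun   13.0
5  Tue    3.0
6  Wed    9.0

15.9166666667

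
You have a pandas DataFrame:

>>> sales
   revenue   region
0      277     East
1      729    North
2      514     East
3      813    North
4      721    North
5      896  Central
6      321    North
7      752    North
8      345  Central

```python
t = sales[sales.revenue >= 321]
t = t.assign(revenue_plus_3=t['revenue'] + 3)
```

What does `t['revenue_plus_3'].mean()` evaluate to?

filter rows where revenue >= 321:
   revenue   region
1      729    North
2      514     East
3      813    North
4      721    North
5      896  Central
6      321    North
7      752    North
8      345  Central
add column revenue_plus_3 = t['revenue'] + 3:
   revenue   region  revenue_plus_3
1      729    North             732
2      514     East             517
3      813    North             816
4      721    North             724
5      896  Central             899
6      321    North             324
7      752    North             755
8      345  Central             348
mean of column 'revenue_plus_3' → 639.375

639.375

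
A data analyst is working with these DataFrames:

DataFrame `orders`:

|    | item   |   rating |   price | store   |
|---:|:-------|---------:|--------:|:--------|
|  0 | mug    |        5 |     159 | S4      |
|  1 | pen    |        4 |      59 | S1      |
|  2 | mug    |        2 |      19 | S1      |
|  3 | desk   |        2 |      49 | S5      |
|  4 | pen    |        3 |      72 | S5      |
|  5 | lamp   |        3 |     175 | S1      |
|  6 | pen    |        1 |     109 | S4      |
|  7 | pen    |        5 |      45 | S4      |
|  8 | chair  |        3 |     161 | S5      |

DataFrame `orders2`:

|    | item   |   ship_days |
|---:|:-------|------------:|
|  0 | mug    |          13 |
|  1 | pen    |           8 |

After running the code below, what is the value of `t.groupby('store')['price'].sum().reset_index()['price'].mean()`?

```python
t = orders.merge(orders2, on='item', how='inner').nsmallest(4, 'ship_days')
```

95.0

merge on 'item' (how='inner') → 6 rows:
  item  rating  price store  ship_days
0  mug       5    159    S4         13
1  pen       4     59    S1          8
2  mug       2     19    S1         13
3  pen       3     72    S5          8
4  pen       1    109    S4          8
5  pen       5     45    S4          8
take 4 rows with smallest ship_days:
  item  rating  price store  ship_days
1  pen       4     59    S1          8
3  pen       3     72    S5          8
4  pen       1    109    S4          8
5  pen       5     45    S4          8
group by store, sum of price:
store
S1     59
S4    154
S5     72
Name: price, dtype: int64
reset_index():
  store  price
0    S1     59
1    S4    154
2    S5     72
Finally, mean of column 'price' = 95.0.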